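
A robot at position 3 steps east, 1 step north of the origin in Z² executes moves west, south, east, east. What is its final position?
(4, 0)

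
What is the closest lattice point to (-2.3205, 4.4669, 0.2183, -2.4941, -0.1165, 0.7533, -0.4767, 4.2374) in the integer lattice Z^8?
(-2, 4, 0, -2, 0, 1, 0, 4)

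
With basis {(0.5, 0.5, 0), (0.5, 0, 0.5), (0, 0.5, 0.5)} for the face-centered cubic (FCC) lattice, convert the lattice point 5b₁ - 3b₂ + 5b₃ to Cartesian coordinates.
(1, 5, 1)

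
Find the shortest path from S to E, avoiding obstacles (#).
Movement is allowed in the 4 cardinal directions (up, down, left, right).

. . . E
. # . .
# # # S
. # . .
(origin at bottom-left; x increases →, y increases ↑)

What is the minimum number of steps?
2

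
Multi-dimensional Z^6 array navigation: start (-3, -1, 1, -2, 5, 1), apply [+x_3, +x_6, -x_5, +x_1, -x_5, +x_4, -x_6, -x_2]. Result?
(-2, -2, 2, -1, 3, 1)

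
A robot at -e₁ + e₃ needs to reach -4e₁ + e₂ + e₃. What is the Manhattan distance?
4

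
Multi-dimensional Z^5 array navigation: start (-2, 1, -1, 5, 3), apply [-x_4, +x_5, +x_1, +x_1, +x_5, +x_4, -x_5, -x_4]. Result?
(0, 1, -1, 4, 4)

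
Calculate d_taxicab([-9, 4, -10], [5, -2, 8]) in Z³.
38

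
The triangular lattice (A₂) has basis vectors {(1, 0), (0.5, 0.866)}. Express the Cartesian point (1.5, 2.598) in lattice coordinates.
3b₂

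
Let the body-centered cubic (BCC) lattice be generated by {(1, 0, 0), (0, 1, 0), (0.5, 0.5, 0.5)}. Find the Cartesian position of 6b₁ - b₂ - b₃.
(5.5, -1.5, -0.5)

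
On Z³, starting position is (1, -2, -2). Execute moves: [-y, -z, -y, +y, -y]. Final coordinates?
(1, -4, -3)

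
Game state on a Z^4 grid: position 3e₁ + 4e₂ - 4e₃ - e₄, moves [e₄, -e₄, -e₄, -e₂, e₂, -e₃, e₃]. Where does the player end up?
(3, 4, -4, -2)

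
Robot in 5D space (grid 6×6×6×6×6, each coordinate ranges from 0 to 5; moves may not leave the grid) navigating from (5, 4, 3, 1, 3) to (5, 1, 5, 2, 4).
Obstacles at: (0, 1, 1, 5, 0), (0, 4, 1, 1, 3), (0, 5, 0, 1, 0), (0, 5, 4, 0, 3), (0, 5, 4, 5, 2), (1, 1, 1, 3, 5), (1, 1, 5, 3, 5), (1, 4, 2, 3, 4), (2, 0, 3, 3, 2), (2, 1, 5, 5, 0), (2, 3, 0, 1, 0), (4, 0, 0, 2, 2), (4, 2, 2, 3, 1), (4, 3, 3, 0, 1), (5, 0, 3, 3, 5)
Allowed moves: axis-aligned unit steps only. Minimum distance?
7
(one shortest path: (5, 4, 3, 1, 3) → (5, 3, 3, 1, 3) → (5, 2, 3, 1, 3) → (5, 1, 3, 1, 3) → (5, 1, 4, 1, 3) → (5, 1, 5, 1, 3) → (5, 1, 5, 2, 3) → (5, 1, 5, 2, 4))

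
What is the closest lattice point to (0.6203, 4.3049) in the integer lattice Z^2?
(1, 4)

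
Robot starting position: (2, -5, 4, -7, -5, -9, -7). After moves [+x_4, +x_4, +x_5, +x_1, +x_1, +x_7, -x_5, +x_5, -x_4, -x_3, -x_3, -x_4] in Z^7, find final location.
(4, -5, 2, -7, -4, -9, -6)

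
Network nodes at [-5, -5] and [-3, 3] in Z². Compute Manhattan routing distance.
10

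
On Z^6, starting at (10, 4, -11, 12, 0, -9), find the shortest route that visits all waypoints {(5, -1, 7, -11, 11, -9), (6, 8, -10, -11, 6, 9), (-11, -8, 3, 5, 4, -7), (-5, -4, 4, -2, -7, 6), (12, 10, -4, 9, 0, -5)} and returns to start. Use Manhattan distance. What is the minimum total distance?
286
(one optimal route: (10, 4, -11, 12, 0, -9) → (6, 8, -10, -11, 6, 9) → (5, -1, 7, -11, 11, -9) → (-5, -4, 4, -2, -7, 6) → (-11, -8, 3, 5, 4, -7) → (12, 10, -4, 9, 0, -5) → (10, 4, -11, 12, 0, -9))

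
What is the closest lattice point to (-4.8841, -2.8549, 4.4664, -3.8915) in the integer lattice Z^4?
(-5, -3, 4, -4)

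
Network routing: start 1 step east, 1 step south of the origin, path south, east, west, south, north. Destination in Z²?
(1, -2)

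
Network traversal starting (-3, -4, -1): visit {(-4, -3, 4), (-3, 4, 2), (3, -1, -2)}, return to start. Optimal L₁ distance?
42
(one optimal route: (-3, -4, -1) → (-4, -3, 4) → (-3, 4, 2) → (3, -1, -2) → (-3, -4, -1))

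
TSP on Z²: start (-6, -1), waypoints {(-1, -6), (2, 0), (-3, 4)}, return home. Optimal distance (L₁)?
36
(one optimal route: (-6, -1) → (-1, -6) → (2, 0) → (-3, 4) → (-6, -1))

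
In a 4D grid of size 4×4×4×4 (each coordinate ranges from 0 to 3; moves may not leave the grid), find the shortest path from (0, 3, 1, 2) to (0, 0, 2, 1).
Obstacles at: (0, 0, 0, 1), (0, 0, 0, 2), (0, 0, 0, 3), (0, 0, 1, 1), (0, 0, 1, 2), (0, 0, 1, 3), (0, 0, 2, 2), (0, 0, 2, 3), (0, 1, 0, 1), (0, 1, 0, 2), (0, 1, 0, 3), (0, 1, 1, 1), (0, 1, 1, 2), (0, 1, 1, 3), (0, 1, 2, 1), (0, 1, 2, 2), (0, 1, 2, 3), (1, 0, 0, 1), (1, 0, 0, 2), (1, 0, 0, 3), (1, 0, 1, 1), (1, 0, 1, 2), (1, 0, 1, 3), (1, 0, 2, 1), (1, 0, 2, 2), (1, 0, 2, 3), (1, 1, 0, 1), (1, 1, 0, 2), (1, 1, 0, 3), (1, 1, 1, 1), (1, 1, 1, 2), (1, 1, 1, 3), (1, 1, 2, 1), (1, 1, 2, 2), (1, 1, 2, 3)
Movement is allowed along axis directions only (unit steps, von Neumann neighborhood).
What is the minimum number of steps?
7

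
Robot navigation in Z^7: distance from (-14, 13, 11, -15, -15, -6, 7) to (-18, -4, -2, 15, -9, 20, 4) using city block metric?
99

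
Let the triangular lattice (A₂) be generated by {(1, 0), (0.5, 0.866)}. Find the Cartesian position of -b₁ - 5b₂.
(-3.5, -4.33)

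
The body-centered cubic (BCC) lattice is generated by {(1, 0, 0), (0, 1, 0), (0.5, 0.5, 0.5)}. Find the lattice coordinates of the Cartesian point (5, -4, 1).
4b₁ - 5b₂ + 2b₃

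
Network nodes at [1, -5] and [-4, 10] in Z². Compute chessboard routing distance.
15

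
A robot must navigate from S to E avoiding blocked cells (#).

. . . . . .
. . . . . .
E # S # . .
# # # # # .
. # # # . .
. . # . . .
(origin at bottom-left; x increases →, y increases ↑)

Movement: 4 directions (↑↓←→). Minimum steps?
4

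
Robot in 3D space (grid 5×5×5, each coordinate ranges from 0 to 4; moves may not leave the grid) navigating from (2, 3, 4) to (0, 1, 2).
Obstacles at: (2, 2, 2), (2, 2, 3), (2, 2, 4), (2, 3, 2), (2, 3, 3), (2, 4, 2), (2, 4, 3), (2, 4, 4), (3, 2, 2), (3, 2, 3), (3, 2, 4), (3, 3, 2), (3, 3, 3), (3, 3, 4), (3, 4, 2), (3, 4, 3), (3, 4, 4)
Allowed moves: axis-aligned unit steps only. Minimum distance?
6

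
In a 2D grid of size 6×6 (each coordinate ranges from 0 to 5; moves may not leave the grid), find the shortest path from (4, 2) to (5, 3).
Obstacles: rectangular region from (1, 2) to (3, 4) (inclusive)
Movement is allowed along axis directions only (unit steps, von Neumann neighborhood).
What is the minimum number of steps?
2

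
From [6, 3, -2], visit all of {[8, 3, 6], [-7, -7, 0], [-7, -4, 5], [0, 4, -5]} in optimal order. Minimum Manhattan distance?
61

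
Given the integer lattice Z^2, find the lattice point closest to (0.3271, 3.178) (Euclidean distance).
(0, 3)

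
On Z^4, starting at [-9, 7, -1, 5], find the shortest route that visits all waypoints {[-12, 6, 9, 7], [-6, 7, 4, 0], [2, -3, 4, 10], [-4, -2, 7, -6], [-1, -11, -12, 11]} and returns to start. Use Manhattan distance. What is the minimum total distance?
152
(one optimal route: (-9, 7, -1, 5) → (-12, 6, 9, 7) → (-6, 7, 4, 0) → (-4, -2, 7, -6) → (2, -3, 4, 10) → (-1, -11, -12, 11) → (-9, 7, -1, 5))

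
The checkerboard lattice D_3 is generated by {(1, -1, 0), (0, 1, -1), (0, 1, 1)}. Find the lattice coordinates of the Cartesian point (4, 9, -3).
4b₁ + 8b₂ + 5b₃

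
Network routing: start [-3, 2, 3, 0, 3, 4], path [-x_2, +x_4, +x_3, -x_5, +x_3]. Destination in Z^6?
(-3, 1, 5, 1, 2, 4)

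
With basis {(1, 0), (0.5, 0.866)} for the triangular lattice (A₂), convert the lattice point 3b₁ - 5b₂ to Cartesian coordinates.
(0.5, -4.33)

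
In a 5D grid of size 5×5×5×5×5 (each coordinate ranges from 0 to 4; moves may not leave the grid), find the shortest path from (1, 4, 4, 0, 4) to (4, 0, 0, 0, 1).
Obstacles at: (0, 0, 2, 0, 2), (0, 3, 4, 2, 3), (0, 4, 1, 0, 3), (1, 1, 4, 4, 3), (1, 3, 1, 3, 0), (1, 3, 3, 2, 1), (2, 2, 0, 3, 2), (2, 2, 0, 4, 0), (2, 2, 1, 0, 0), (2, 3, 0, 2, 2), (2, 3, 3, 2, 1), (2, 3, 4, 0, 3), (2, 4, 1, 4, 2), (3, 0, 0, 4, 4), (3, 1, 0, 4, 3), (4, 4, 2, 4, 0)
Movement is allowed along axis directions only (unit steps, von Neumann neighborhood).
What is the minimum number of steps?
14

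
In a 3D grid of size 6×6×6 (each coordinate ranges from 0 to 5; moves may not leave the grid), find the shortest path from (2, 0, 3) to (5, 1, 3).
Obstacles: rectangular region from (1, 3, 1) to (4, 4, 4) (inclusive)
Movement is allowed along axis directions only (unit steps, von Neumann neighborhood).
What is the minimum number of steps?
4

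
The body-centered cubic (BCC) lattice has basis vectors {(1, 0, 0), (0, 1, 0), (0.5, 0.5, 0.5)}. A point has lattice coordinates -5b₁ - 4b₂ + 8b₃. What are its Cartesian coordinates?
(-1, 0, 4)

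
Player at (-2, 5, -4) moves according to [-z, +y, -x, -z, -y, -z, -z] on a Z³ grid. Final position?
(-3, 5, -8)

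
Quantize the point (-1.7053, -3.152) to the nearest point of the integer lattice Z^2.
(-2, -3)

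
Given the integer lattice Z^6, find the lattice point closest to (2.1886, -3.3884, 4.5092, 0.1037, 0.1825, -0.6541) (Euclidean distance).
(2, -3, 5, 0, 0, -1)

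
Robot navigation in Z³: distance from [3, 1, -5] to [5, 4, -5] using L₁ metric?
5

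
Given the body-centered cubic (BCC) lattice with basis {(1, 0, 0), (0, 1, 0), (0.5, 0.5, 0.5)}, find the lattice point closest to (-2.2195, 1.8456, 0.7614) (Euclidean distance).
(-2, 2, 1)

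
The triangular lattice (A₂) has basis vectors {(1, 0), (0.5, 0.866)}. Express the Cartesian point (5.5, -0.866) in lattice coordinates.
6b₁ - b₂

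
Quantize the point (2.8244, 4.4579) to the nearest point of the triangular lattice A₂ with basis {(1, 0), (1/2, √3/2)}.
(2.5, 4.33)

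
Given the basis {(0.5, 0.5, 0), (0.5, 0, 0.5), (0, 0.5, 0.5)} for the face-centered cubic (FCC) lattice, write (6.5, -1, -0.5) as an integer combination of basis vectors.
6b₁ + 7b₂ - 8b₃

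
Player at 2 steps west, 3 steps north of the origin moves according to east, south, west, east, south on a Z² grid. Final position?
(-1, 1)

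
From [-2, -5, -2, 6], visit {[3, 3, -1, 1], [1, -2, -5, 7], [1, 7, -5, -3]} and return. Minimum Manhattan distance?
62
(one optimal route: (-2, -5, -2, 6) → (3, 3, -1, 1) → (1, 7, -5, -3) → (1, -2, -5, 7) → (-2, -5, -2, 6))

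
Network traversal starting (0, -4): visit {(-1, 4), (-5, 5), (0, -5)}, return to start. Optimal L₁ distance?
30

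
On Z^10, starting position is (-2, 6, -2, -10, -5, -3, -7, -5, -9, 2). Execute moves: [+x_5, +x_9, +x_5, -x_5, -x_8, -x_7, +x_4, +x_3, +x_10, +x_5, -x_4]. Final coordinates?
(-2, 6, -1, -10, -3, -3, -8, -6, -8, 3)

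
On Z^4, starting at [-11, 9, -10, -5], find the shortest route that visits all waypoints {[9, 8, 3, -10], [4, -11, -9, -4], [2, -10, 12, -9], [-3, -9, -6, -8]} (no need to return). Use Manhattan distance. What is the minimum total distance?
113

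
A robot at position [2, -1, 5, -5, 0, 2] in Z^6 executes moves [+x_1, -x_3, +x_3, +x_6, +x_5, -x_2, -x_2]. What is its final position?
(3, -3, 5, -5, 1, 3)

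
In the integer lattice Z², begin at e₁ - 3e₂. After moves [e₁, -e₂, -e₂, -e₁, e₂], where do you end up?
(1, -4)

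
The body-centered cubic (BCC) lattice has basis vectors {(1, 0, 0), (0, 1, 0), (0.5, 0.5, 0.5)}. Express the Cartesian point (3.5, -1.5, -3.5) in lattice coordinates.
7b₁ + 2b₂ - 7b₃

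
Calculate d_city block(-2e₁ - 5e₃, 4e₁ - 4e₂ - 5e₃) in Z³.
10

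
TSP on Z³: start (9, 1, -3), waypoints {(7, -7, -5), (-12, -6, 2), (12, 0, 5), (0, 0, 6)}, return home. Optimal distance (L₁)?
86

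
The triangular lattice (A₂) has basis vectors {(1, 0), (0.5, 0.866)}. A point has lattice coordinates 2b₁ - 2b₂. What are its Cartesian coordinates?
(1, -1.732)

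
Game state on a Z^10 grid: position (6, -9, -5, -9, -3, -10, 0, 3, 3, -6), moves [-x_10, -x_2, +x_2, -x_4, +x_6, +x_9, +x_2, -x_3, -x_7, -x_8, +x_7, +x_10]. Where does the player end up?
(6, -8, -6, -10, -3, -9, 0, 2, 4, -6)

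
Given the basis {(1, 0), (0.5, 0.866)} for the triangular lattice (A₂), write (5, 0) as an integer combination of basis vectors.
5b₁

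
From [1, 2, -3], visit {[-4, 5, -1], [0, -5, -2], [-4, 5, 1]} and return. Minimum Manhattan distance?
38
(one optimal route: (1, 2, -3) → (-4, 5, -1) → (-4, 5, 1) → (0, -5, -2) → (1, 2, -3))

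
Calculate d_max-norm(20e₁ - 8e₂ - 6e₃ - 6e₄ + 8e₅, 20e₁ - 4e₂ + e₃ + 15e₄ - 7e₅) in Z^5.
21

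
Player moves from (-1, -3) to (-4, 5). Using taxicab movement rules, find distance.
11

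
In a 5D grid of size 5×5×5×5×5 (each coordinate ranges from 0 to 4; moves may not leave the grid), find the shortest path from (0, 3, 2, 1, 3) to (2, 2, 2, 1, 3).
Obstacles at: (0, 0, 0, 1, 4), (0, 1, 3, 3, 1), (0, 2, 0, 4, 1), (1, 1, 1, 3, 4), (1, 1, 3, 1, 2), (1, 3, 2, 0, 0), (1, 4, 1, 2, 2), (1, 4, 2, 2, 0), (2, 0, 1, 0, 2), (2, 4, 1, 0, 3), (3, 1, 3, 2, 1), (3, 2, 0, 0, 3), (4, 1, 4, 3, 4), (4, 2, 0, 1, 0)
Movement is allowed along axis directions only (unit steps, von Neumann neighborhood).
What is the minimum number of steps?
3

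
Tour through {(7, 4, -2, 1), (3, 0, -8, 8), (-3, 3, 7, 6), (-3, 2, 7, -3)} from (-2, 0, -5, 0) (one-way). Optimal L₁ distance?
72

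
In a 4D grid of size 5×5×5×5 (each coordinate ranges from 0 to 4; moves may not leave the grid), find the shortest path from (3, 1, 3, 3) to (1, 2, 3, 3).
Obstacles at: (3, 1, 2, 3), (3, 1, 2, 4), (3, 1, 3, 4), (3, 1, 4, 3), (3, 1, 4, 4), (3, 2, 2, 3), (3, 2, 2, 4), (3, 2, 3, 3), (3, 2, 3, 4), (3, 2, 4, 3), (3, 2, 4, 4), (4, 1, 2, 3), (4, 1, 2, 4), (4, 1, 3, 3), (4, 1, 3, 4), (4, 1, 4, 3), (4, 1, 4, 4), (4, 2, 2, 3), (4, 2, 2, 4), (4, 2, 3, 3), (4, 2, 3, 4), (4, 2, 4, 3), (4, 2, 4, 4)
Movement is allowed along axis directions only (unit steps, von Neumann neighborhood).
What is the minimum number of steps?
3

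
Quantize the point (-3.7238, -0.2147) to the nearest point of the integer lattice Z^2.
(-4, 0)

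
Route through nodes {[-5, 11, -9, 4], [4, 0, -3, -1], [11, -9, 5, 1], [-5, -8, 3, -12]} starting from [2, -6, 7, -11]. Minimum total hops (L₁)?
103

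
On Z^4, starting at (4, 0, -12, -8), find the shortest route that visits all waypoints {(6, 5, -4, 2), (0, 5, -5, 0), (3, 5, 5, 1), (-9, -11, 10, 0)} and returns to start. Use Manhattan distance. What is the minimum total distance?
134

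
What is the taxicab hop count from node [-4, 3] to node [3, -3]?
13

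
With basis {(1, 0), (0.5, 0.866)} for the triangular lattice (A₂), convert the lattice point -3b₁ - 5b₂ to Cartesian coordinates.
(-5.5, -4.33)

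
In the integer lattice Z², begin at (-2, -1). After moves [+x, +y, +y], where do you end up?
(-1, 1)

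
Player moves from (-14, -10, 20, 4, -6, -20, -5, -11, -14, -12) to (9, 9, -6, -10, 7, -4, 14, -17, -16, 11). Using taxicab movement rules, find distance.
161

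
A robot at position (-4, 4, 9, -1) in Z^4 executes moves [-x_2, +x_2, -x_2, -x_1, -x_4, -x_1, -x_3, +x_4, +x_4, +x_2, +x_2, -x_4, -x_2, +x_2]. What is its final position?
(-6, 5, 8, -1)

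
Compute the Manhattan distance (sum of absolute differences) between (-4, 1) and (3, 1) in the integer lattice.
7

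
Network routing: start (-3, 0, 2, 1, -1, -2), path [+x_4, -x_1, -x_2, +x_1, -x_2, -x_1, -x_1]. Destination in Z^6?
(-5, -2, 2, 2, -1, -2)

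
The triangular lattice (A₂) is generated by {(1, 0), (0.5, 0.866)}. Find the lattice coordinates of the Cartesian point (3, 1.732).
2b₁ + 2b₂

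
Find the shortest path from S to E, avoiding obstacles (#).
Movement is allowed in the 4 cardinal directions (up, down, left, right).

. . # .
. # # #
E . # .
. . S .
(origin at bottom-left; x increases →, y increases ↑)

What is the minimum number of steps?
3
(one shortest path: (2, 0) → (1, 0) → (0, 0) → (0, 1))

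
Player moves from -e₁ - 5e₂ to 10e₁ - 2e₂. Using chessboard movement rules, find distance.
11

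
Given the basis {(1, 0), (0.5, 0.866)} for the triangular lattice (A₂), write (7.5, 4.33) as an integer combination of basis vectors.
5b₁ + 5b₂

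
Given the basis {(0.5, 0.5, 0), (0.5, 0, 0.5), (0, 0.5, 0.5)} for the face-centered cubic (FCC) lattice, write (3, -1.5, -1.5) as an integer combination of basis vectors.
3b₁ + 3b₂ - 6b₃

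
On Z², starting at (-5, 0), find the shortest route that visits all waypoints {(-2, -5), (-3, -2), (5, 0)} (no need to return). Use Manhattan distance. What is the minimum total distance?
20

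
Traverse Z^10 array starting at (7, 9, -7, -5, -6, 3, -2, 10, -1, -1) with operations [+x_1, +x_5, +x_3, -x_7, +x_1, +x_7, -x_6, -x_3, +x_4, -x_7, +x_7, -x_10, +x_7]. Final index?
(9, 9, -7, -4, -5, 2, -1, 10, -1, -2)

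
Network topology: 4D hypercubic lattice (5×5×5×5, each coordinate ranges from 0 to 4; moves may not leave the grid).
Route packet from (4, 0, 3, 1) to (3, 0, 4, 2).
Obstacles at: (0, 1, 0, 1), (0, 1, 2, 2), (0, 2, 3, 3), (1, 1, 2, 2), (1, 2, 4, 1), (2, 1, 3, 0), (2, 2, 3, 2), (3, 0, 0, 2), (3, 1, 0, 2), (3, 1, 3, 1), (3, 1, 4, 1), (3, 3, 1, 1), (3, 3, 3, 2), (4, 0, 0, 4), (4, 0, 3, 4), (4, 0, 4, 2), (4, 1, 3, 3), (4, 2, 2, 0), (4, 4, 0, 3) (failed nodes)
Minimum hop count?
3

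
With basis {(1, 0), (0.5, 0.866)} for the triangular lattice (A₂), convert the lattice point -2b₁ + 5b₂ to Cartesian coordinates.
(0.5, 4.33)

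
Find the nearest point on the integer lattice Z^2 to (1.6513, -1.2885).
(2, -1)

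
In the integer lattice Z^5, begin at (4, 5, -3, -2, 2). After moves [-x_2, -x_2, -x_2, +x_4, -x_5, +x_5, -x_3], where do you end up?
(4, 2, -4, -1, 2)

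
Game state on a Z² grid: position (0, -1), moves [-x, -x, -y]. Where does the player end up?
(-2, -2)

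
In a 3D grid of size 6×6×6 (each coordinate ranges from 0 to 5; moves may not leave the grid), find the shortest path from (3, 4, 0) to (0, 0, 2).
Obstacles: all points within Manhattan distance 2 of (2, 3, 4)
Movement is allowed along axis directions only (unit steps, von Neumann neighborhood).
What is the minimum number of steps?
9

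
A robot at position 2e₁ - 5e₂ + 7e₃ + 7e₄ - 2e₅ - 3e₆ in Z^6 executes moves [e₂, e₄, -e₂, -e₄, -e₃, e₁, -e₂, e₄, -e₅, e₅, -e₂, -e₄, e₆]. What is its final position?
(3, -7, 6, 7, -2, -2)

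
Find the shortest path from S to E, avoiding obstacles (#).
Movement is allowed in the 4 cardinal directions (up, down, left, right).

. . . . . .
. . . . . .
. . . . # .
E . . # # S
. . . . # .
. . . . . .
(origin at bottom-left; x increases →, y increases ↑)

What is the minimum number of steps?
9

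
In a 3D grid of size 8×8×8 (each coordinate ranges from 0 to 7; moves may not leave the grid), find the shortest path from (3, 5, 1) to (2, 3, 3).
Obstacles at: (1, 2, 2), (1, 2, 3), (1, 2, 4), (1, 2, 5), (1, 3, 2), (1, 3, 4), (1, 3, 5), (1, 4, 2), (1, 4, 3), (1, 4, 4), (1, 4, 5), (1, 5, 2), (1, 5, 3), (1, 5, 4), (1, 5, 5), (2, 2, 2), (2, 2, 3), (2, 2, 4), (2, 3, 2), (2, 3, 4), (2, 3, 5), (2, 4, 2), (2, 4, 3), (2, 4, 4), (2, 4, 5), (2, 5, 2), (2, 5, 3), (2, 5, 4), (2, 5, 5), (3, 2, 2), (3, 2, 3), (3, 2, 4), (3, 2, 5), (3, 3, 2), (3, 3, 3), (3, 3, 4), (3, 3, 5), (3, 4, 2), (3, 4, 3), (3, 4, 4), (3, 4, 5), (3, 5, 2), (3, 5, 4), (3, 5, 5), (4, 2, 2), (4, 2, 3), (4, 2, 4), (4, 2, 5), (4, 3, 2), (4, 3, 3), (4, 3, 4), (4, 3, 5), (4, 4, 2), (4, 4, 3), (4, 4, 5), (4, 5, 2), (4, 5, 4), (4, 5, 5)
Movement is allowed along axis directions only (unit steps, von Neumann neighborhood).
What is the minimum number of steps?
9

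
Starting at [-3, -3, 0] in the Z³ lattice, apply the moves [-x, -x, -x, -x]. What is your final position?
(-7, -3, 0)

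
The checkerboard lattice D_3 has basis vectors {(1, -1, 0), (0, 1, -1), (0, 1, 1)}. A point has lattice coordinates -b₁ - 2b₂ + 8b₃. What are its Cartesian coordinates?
(-1, 7, 10)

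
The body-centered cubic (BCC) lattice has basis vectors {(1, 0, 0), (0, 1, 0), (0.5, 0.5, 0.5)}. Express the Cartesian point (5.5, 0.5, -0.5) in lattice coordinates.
6b₁ + b₂ - b₃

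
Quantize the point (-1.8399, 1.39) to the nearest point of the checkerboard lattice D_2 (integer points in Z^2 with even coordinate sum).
(-2, 2)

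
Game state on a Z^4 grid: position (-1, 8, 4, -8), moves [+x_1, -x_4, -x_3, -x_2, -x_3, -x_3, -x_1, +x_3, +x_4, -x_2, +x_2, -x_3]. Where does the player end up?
(-1, 7, 1, -8)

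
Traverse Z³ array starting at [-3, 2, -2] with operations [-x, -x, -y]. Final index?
(-5, 1, -2)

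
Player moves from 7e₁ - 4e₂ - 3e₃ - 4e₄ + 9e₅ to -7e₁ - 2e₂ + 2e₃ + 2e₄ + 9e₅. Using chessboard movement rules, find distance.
14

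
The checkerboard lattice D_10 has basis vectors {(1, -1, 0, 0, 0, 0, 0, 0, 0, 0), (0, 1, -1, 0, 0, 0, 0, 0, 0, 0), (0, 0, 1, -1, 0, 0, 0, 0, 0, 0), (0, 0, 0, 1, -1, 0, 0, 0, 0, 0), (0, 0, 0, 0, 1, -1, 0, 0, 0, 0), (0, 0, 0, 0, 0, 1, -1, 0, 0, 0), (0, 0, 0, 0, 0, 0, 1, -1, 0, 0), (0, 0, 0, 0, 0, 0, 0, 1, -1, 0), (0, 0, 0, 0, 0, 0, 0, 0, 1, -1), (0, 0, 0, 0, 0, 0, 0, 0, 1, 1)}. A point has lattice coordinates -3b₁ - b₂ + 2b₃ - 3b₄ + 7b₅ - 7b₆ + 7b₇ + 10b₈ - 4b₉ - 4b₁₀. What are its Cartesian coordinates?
(-3, 2, 3, -5, 10, -14, 14, 3, -18, 0)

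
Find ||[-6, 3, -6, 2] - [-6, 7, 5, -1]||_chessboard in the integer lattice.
11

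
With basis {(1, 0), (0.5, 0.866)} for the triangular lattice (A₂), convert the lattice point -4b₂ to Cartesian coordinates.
(-2, -3.464)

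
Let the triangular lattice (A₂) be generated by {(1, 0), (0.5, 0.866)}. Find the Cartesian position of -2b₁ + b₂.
(-1.5, 0.866)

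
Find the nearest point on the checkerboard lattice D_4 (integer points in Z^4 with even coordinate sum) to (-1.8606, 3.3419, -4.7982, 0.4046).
(-2, 3, -5, 0)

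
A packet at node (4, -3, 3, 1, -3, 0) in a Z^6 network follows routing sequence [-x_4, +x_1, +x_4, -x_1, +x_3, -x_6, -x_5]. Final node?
(4, -3, 4, 1, -4, -1)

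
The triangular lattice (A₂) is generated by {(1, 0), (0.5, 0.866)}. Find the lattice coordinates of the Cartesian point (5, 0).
5b₁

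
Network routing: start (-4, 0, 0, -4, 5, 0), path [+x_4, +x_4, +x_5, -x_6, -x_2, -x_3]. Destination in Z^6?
(-4, -1, -1, -2, 6, -1)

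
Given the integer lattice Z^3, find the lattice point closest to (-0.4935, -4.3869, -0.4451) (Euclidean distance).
(0, -4, 0)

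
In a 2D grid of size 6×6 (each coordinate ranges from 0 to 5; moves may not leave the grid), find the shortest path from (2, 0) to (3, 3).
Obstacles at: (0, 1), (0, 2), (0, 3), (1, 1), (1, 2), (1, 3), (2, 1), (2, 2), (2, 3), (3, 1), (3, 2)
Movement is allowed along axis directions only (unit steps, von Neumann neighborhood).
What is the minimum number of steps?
6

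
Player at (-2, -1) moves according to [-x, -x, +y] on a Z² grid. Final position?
(-4, 0)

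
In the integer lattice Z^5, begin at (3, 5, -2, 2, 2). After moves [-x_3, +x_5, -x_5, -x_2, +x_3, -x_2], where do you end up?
(3, 3, -2, 2, 2)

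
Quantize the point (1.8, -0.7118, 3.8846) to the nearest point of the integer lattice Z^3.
(2, -1, 4)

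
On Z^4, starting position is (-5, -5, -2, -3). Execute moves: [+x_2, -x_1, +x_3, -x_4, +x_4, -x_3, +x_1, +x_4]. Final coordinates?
(-5, -4, -2, -2)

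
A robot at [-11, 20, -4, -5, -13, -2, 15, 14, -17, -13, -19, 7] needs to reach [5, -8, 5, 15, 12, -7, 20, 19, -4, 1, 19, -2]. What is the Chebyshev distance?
38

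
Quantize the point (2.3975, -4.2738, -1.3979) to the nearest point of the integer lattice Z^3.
(2, -4, -1)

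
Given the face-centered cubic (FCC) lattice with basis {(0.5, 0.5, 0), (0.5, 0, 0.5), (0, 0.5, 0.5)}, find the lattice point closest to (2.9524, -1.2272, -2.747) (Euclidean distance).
(3, -1, -3)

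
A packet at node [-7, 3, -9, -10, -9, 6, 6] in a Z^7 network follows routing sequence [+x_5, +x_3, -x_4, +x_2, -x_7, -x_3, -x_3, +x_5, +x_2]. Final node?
(-7, 5, -10, -11, -7, 6, 5)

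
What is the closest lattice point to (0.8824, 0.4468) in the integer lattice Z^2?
(1, 0)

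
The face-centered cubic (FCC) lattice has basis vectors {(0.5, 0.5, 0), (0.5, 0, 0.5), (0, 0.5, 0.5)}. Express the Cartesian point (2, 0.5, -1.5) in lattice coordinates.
4b₁ - 3b₃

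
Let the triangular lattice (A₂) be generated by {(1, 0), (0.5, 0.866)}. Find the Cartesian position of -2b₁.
(-2, 0)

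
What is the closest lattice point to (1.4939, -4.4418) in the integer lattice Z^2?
(1, -4)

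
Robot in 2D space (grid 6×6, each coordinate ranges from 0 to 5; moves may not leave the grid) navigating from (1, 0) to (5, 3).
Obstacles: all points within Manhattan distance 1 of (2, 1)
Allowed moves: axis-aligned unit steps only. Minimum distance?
9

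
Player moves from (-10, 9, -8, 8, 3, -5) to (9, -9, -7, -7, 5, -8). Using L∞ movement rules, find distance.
19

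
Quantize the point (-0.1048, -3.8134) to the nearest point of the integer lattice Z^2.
(0, -4)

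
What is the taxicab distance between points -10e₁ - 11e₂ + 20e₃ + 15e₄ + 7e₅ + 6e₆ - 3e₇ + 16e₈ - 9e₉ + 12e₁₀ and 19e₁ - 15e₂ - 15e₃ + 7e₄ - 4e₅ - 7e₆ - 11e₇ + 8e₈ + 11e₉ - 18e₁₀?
166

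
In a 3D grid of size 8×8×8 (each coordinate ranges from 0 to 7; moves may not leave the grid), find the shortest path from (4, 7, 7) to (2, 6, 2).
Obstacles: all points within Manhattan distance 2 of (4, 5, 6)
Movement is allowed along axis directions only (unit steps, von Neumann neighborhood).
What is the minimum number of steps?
8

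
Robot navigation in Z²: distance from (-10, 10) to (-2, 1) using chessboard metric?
9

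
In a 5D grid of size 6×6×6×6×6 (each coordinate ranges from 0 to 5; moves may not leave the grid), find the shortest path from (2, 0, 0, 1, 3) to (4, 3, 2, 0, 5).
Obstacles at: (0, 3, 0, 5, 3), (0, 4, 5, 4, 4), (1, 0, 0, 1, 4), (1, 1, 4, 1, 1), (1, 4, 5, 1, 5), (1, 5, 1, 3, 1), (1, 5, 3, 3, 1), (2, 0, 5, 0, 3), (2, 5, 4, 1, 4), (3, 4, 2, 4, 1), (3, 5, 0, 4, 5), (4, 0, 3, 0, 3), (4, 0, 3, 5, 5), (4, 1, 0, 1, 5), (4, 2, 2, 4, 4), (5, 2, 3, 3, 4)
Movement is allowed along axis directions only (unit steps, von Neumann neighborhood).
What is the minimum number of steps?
10
(one shortest path: (2, 0, 0, 1, 3) → (3, 0, 0, 1, 3) → (4, 0, 0, 1, 3) → (4, 1, 0, 1, 3) → (4, 2, 0, 1, 3) → (4, 3, 0, 1, 3) → (4, 3, 1, 1, 3) → (4, 3, 2, 1, 3) → (4, 3, 2, 0, 3) → (4, 3, 2, 0, 4) → (4, 3, 2, 0, 5))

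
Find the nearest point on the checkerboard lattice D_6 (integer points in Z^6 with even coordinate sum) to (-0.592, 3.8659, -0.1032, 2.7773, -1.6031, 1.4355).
(-1, 4, 0, 3, -2, 2)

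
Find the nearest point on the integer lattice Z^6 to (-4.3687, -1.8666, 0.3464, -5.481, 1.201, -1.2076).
(-4, -2, 0, -5, 1, -1)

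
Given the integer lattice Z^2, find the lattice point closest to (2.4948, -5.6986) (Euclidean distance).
(2, -6)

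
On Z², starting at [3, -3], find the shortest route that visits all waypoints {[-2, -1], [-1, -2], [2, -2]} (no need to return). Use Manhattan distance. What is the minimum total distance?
7
(one optimal route: (3, -3) → (2, -2) → (-1, -2) → (-2, -1))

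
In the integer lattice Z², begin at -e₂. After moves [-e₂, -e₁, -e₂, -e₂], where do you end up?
(-1, -4)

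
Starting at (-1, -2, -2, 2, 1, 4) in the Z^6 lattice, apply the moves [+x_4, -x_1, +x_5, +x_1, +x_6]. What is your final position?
(-1, -2, -2, 3, 2, 5)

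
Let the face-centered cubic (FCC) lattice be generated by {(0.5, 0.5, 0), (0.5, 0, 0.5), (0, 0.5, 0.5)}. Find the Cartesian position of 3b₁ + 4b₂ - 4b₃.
(3.5, -0.5, 0)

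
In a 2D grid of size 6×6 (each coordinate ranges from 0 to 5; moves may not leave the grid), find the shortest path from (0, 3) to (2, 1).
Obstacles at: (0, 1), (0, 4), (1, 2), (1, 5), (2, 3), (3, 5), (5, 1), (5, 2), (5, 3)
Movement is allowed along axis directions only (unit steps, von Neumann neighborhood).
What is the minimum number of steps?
8
(one shortest path: (0, 3) → (1, 3) → (1, 4) → (2, 4) → (3, 4) → (3, 3) → (3, 2) → (2, 2) → (2, 1))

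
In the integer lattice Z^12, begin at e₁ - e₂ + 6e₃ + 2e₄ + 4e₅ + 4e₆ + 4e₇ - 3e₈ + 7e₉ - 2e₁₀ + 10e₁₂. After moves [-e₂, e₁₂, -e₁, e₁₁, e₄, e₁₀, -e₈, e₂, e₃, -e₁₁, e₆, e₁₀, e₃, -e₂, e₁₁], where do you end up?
(0, -2, 8, 3, 4, 5, 4, -4, 7, 0, 1, 11)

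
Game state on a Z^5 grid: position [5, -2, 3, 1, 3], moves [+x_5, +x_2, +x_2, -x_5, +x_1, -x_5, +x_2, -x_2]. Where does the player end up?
(6, 0, 3, 1, 2)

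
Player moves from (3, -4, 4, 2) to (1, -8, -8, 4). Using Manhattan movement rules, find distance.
20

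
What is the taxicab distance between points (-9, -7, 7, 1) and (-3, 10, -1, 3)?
33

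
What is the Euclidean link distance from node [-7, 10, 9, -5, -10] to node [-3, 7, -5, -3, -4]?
16.1555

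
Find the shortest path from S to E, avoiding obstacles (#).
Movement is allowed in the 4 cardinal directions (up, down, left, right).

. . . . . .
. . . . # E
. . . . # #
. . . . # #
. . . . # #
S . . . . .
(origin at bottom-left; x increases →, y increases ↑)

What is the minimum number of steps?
11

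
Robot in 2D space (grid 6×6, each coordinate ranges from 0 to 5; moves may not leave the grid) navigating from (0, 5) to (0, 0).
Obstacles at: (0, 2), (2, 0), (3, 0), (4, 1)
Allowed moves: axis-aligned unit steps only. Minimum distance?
7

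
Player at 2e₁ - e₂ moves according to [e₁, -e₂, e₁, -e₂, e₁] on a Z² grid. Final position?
(5, -3)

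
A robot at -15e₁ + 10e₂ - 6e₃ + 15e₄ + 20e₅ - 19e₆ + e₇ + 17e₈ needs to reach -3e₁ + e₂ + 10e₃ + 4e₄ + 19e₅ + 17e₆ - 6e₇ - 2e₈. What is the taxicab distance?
111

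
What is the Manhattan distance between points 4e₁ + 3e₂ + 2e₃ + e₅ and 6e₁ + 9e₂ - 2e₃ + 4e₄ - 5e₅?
22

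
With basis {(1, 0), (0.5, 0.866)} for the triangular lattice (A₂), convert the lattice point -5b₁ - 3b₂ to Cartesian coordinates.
(-6.5, -2.598)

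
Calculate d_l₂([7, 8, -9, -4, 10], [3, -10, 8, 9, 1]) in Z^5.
29.6479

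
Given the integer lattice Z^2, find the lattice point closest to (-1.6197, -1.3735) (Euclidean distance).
(-2, -1)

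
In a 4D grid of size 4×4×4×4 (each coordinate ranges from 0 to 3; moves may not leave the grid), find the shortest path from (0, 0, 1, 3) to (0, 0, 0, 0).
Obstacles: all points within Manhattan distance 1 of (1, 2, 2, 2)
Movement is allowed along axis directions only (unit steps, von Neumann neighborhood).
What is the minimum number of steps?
4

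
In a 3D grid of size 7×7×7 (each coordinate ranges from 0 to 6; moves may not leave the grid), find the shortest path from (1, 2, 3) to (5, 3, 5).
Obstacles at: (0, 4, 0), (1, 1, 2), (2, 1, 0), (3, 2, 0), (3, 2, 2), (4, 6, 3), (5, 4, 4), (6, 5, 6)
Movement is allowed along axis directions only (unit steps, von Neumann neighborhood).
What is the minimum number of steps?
7
(one shortest path: (1, 2, 3) → (2, 2, 3) → (3, 2, 3) → (4, 2, 3) → (5, 2, 3) → (5, 3, 3) → (5, 3, 4) → (5, 3, 5))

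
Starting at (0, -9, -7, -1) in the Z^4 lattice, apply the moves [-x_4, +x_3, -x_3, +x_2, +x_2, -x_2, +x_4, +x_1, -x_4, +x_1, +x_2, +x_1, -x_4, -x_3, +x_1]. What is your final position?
(4, -7, -8, -3)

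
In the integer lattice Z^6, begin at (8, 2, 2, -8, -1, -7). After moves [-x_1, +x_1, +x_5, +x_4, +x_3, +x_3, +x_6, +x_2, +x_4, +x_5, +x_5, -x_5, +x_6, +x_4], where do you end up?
(8, 3, 4, -5, 1, -5)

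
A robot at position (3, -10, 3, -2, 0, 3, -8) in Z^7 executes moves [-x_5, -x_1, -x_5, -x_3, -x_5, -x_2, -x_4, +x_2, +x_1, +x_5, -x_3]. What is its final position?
(3, -10, 1, -3, -2, 3, -8)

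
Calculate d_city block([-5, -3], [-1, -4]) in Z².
5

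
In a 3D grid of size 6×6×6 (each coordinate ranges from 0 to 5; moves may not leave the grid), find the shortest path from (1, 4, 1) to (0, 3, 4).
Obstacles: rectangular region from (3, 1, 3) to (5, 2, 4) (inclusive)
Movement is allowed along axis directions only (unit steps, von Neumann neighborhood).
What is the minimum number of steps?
5
(one shortest path: (1, 4, 1) → (0, 4, 1) → (0, 3, 1) → (0, 3, 2) → (0, 3, 3) → (0, 3, 4))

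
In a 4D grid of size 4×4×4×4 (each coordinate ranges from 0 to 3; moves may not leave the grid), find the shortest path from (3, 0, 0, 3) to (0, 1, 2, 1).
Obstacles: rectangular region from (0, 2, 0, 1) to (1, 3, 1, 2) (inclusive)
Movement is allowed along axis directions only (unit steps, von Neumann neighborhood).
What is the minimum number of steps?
8
(one shortest path: (3, 0, 0, 3) → (2, 0, 0, 3) → (1, 0, 0, 3) → (0, 0, 0, 3) → (0, 1, 0, 3) → (0, 1, 1, 3) → (0, 1, 2, 3) → (0, 1, 2, 2) → (0, 1, 2, 1))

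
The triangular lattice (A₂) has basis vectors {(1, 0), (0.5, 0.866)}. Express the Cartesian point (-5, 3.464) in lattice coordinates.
-7b₁ + 4b₂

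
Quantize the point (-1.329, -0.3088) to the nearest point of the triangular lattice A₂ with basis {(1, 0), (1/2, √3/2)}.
(-1, 0)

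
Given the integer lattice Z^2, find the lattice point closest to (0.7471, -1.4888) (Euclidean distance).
(1, -1)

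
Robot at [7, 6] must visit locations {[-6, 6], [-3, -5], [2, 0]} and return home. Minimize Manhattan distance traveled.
48
(one optimal route: (7, 6) → (-6, 6) → (-3, -5) → (2, 0) → (7, 6))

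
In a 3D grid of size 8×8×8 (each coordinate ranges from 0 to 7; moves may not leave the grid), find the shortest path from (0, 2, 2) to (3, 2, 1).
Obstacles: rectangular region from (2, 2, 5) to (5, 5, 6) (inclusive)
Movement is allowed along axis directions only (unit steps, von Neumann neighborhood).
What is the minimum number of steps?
4
(one shortest path: (0, 2, 2) → (1, 2, 2) → (2, 2, 2) → (3, 2, 2) → (3, 2, 1))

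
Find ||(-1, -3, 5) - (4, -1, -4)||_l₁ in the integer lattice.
16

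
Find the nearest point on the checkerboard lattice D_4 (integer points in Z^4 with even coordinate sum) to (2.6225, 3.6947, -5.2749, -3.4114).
(3, 4, -5, -4)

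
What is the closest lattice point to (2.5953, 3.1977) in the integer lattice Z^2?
(3, 3)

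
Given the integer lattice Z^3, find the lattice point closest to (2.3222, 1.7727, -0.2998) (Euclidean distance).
(2, 2, 0)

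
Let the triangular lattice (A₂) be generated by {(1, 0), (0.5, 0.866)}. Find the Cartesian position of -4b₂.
(-2, -3.464)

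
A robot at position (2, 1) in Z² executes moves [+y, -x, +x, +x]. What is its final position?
(3, 2)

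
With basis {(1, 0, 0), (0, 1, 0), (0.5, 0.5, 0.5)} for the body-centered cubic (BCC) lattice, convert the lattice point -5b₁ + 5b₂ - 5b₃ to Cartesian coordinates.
(-7.5, 2.5, -2.5)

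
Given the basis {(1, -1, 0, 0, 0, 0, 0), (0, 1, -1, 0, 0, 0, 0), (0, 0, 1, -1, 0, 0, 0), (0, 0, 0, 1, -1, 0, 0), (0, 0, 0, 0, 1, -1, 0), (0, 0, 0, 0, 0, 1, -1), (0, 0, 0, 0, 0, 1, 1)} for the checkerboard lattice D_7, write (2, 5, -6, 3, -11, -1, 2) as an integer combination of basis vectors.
2b₁ + 7b₂ + b₃ + 4b₄ - 7b₅ - 5b₆ - 3b₇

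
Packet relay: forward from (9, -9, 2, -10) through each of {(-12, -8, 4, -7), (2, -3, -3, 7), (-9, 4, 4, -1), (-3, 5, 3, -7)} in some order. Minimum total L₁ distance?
95
(one optimal route: (9, -9, 2, -10) → (-12, -8, 4, -7) → (-9, 4, 4, -1) → (-3, 5, 3, -7) → (2, -3, -3, 7))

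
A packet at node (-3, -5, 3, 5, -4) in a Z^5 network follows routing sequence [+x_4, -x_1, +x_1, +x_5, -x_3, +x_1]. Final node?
(-2, -5, 2, 6, -3)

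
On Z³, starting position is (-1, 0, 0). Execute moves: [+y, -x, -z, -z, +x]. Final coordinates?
(-1, 1, -2)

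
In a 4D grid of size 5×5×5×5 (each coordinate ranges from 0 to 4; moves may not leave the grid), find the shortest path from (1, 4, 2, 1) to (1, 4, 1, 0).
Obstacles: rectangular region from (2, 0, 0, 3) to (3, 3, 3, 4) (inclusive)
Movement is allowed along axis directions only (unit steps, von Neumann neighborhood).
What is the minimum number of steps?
2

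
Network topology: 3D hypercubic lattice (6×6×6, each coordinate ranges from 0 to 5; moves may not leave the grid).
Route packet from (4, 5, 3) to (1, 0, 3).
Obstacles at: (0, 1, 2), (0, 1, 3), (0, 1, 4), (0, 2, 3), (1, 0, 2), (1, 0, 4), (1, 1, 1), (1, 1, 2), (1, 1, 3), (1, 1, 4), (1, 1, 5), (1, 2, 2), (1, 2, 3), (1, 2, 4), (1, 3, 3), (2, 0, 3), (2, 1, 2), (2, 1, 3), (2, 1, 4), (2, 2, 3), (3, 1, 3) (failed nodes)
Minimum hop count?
14
(one shortest path: (4, 5, 3) → (3, 5, 3) → (2, 5, 3) → (1, 5, 3) → (0, 5, 3) → (0, 4, 3) → (0, 3, 3) → (0, 3, 2) → (0, 2, 2) → (0, 2, 1) → (0, 1, 1) → (0, 0, 1) → (0, 0, 2) → (0, 0, 3) → (1, 0, 3))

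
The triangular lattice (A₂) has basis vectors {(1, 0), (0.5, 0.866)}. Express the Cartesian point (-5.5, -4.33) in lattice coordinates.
-3b₁ - 5b₂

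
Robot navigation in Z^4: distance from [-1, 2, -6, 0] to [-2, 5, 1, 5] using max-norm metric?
7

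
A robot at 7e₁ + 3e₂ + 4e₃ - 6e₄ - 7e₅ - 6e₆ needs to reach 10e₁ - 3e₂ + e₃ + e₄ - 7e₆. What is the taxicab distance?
27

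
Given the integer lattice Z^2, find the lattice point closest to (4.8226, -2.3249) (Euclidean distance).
(5, -2)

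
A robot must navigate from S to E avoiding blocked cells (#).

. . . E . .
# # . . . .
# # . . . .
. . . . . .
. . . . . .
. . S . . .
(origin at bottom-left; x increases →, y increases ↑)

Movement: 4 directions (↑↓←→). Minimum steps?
6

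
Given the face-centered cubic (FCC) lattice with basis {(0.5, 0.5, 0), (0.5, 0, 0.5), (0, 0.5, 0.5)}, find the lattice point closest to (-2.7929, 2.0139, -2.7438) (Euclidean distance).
(-3, 2, -3)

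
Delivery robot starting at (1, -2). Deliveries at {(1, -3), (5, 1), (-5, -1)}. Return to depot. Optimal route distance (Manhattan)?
28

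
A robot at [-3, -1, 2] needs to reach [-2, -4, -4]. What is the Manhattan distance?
10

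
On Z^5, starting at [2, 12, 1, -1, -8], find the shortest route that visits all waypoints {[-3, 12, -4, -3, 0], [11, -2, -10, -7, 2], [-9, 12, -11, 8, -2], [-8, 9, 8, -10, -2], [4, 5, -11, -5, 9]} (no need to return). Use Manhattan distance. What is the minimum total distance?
158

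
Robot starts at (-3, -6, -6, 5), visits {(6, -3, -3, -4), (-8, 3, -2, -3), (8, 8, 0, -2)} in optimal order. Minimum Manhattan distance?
66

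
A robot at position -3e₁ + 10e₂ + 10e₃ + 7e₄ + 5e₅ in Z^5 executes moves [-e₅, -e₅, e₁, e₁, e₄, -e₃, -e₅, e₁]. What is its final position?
(0, 10, 9, 8, 2)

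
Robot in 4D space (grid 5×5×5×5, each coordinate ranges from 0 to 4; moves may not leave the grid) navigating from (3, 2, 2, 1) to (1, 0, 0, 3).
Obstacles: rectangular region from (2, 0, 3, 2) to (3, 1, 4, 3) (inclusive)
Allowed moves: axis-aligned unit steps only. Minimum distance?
8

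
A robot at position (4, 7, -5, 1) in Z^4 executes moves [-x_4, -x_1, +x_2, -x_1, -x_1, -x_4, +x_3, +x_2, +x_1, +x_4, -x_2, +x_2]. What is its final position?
(2, 9, -4, 0)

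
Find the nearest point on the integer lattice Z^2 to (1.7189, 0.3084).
(2, 0)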